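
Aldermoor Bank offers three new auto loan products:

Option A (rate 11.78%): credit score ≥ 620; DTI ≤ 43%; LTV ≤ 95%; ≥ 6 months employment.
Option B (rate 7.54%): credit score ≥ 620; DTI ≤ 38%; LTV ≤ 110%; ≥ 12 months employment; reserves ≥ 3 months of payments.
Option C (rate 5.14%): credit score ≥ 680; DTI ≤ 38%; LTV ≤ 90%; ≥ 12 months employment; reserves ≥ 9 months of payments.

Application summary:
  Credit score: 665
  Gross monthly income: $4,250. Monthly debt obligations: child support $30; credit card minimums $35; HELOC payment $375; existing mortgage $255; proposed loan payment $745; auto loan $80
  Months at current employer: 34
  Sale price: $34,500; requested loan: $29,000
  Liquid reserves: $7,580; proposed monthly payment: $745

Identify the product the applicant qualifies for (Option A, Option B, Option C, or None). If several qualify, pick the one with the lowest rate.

Option B

Total debts = (30 + 35 + 375 + 255 + 745 + 80) = 1,520; DTI = 1,520/4,250 = 35.8%.
LTV = 29,000/34,500 = 84.1%.
Reserves = 7,580/745 = 10.2 months.
Option A: score 665 ≥ 620; DTI 35.8% ≤ 43%; LTV 84.1% ≤ 95%; employment 34 ≥ 6 mo → qualifies.
Option B: score 665 ≥ 620; DTI 35.8% ≤ 38%; LTV 84.1% ≤ 110%; employment 34 ≥ 12 mo; reserves 10.2 ≥ 3 mo → qualifies.
Option C: score 665 < 680; DTI 35.8% ≤ 38%; LTV 84.1% ≤ 90%; employment 34 ≥ 12 mo; reserves 10.2 ≥ 9 mo → does not qualify.
Qualifying: Option A, Option B. Lowest rate is 7.54% → Option B.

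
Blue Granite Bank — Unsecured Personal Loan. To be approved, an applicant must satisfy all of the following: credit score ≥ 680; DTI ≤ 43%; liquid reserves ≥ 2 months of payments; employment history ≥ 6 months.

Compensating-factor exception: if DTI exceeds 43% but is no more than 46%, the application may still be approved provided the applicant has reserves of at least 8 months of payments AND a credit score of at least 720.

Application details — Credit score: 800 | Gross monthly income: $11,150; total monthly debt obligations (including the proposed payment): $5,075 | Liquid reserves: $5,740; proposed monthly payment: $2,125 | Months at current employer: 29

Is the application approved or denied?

Credit score 800 ≥ 680 (meets base)
DTI: 5,075 ÷ 11,150 = 45.5%, over the 43% base limit.
Liquid reserves cover 5,740/2,125 = 2.7 months — ≥ 2 required
Employment 29 ≥ 6 months
DTI 45.5% is within the 43%–46% exception band; checking compensating factors.
Reserves 2.7 < 8 months; credit score 800 ≥ 720.
Compensating-factor requirement not fully met.

Denied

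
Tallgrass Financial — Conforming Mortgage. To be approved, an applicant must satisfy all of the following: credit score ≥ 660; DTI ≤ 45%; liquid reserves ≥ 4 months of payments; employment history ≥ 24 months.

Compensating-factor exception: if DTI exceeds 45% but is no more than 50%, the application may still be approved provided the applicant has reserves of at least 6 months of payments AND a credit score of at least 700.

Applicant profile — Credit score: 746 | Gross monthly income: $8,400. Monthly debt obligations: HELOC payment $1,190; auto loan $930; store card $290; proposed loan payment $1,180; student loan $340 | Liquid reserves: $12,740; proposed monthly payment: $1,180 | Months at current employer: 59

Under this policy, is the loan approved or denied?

Credit score 746 ≥ 660 (meets base)
Total debts = (1,190 + 930 + 290 + 1,180 + 340) = 3,930. DTI: 3,930 ÷ 8,400 = 46.8%, over the 45% base limit.
Liquid reserves cover 12,740/1,180 = 10.8 months — ≥ 4 required
Employment 59 ≥ 24 months
DTI 46.8% is within the 45%–50% exception band; checking compensating factors.
Override check — reserves: 10.8 mo (ok); score: 746 (ok).
Both override conditions satisfied; DTI exception granted.

Approved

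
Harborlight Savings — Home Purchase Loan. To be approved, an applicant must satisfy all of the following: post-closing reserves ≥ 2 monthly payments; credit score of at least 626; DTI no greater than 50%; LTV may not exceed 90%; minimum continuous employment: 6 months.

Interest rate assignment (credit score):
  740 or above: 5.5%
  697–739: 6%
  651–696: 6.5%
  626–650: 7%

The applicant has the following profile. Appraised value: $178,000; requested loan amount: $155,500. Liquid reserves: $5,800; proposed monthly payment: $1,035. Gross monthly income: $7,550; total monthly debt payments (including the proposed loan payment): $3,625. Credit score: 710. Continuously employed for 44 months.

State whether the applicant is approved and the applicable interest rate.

Credit score 710 ≥ 626 (meets minimum)
Debt-to-income = 3,625/7,550 = 48% — meets 50% limit
LTV = 155,500/178,000 = 87.4% ≤ 90%
Liquid reserves cover 5,800/1,035 = 5.6 months — ≥ 2 required
Employment 44 ≥ 6 months
All requirements met. Score 710 falls in the 697–739 tier → 6%.

Approved at 6%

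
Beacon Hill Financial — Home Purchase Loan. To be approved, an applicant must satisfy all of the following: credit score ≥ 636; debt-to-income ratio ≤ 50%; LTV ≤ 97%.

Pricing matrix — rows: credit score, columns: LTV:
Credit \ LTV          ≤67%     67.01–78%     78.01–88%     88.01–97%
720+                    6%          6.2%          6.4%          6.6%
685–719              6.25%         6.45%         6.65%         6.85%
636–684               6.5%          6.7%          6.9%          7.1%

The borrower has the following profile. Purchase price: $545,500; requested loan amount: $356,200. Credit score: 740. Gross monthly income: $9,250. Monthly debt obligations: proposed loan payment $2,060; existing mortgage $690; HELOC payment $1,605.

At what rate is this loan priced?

Credit score 740 ≥ 636; Total monthly debts = (2,060 + 690 + 1,605) = 4,355. DTI: 4,355 ÷ 9,250 = 47.1%, within the 50% cap
Loan-to-value = 356,200/545,500 = 65.3% — pass (97% max)
Credit 740 → row 720+; LTV 65.3% → column ≤67%. Grid cell → 6%.

6%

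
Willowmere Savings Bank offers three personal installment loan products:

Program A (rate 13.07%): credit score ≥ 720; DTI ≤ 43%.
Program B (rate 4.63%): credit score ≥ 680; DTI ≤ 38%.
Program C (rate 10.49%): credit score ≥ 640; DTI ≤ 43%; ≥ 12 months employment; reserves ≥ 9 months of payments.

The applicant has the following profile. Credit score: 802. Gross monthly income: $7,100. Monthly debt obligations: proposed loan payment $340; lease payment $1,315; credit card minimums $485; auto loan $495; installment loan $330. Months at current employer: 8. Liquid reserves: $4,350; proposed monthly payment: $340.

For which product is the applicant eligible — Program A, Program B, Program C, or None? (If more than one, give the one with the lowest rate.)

Program A

Total debts = (340 + 1,315 + 485 + 495 + 330) = 2,965; DTI = 2,965/7,100 = 41.8%.
Reserves = 4,350/340 = 12.8 months.
Program A: score 802 ≥ 720; DTI 41.8% ≤ 43% → qualifies.
Program B: score 802 ≥ 680; DTI 41.8% > 38% → does not qualify.
Program C: score 802 ≥ 640; DTI 41.8% ≤ 43%; employment 8 < 12 mo; reserves 12.8 ≥ 9 mo → does not qualify.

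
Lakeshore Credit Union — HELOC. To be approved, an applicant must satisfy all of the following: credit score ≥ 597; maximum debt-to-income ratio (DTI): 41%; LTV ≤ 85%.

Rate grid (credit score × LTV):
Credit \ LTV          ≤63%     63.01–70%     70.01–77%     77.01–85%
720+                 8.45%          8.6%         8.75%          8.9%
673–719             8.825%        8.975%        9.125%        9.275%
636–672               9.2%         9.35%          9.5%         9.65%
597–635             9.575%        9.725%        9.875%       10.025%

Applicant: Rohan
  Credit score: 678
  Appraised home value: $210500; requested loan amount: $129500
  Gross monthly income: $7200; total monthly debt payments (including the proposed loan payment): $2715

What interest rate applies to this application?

8.825%

Credit score 678 ≥ 597; Debt-to-income = 2,715/7,200 = 37.7% — meets 41% limit
Loan-to-value = 129,500/210,500 = 61.5% — pass (85% max)
Row: 678 falls in 673–719. Column: 61.5% falls in ≤63%. Rate = 8.825%.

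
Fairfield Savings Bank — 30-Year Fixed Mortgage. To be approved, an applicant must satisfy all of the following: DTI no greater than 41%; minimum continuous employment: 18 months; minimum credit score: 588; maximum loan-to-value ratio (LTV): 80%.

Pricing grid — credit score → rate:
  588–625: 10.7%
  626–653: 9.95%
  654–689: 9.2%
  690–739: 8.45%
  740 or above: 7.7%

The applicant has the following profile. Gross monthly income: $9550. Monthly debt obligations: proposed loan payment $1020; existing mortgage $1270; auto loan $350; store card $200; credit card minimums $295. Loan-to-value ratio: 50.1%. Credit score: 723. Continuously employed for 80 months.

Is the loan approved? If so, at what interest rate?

Approved at 8.45%

Credit score 723 ≥ 588 (meets minimum)
Total monthly debts = (1,020 + 1,270 + 350 + 200 + 295) = 3,135. Debt-to-income = 3,135/9,550 = 32.8% — meets 41% limit
Employment 80 ≥ 18 months
LTV 50.1% — within 80%
All requirements met. Score 723 falls in the 690–739 tier → 8.45%.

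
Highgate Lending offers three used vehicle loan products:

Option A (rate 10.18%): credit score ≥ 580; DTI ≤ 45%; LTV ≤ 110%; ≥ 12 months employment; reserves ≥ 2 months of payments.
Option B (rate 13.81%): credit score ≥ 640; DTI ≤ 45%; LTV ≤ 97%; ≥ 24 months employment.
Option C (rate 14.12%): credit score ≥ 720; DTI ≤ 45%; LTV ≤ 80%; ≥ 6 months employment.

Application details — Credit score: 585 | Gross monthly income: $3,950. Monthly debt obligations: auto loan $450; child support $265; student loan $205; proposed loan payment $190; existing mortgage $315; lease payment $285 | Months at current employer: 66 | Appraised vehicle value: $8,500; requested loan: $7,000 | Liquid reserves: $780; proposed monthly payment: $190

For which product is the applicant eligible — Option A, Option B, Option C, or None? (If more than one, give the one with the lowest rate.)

Total debts = (450 + 265 + 205 + 190 + 315 + 285) = 1,710; DTI = 1,710/3,950 = 43.3%.
LTV = 7,000/8,500 = 82.4%.
Reserves = 780/190 = 4.1 months.
Option A: score 585 ≥ 580; DTI 43.3% ≤ 45%; LTV 82.4% ≤ 110%; employment 66 ≥ 12 mo; reserves 4.1 ≥ 2 mo → qualifies.
Option B: score 585 < 640; DTI 43.3% ≤ 45%; LTV 82.4% ≤ 97%; employment 66 ≥ 24 mo → does not qualify.
Option C: score 585 < 720; DTI 43.3% ≤ 45%; LTV 82.4% > 80%; employment 66 ≥ 6 mo → does not qualify.

Option A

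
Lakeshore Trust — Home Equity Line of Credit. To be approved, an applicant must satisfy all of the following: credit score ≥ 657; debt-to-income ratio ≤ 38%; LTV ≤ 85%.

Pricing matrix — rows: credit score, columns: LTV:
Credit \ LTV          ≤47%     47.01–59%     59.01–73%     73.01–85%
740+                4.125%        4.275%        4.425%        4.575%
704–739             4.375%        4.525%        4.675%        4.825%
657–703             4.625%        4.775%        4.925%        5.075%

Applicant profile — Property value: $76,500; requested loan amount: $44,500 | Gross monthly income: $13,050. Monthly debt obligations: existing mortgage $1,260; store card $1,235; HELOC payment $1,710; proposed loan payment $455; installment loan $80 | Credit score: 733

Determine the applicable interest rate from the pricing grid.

4.525%

Credit score 733 ≥ 657; Total monthly debts = (1,260 + 1,235 + 1,710 + 455 + 80) = 4,740. DTI = 4,740/13,050 = 36.3% ≤ 38%
LTV = 44,500/76,500 = 58.2% ≤ 85%
Row: 733 falls in 704–739. Column: 58.2% falls in 47.01–59%. Rate = 4.525%.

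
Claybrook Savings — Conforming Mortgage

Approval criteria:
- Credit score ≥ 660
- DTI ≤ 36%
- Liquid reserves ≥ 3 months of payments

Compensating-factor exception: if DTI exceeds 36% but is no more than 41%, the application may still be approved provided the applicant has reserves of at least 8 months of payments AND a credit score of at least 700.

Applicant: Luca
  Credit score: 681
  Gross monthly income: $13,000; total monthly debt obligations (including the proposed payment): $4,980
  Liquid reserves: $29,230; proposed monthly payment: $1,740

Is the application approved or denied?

Credit score 681 ≥ 660 (meets base)
DTI: 4,980 ÷ 13,000 = 38.3%, over the 36% base limit.
Reserves: 29,230 ÷ 1,740 = 16.8 months (meets 3-month minimum)
DTI 38.3% is within the 36%–41% exception band; checking compensating factors.
Override check — reserves: 16.8 mo (ok); score: 681 (below 700).
Compensating-factor requirement not fully met.

Denied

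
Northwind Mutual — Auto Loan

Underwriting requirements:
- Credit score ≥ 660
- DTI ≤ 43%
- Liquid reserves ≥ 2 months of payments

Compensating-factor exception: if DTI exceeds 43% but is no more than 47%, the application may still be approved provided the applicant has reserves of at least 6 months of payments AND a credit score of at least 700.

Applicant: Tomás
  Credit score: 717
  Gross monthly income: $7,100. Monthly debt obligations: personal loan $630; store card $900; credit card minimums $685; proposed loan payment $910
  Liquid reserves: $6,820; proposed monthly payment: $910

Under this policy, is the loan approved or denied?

Approved

Credit score 717 ≥ 660 (meets base)
Total debts = (630 + 900 + 685 + 910) = 3,125. DTI = 3,125/7,100 = 44% > 43% — standard DTI limit exceeded.
Reserves: 6,820 ÷ 910 = 7.5 months (meets 2-month minimum)
44% falls in the override range (43%–47%), so the compensating-factor test applies.
Reserves 7.5 ≥ 6 months; credit score 717 ≥ 700.
Both override conditions satisfied; DTI exception granted.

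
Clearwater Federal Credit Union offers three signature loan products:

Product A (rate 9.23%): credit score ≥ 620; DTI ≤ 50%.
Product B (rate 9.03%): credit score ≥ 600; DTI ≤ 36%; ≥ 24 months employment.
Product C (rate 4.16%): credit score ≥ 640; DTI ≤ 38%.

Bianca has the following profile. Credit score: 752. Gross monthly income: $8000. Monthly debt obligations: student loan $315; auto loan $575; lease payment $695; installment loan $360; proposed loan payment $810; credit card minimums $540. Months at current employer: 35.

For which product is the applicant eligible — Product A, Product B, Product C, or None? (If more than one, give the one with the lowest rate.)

Total debts = (315 + 575 + 695 + 360 + 810 + 540) = 3,295; DTI = 3,295/8,000 = 41.2%.
Product A: score 752 ≥ 620; DTI 41.2% ≤ 50% → qualifies.
Product B: score 752 ≥ 600; DTI 41.2% > 36%; employment 35 ≥ 24 mo → does not qualify.
Product C: score 752 ≥ 640; DTI 41.2% > 38% → does not qualify.

Product A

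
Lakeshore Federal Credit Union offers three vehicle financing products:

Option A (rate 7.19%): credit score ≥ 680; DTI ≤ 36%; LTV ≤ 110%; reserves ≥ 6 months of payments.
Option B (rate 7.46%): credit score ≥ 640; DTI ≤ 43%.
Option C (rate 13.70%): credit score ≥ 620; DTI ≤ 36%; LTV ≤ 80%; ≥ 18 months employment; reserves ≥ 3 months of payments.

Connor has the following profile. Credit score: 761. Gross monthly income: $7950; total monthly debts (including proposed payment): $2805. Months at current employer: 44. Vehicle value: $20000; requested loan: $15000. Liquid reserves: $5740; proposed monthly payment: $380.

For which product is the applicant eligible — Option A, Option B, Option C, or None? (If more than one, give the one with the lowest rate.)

Option A

DTI = 2,805/7,950 = 35.3%.
LTV = 15,000/20,000 = 75%.
Reserves = 5,740/380 = 15.1 months.
Option A: score 761 ≥ 680; DTI 35.3% ≤ 36%; LTV 75% ≤ 110%; reserves 15.1 ≥ 6 mo → qualifies.
Option B: score 761 ≥ 640; DTI 35.3% ≤ 43% → qualifies.
Option C: score 761 ≥ 620; DTI 35.3% ≤ 36%; LTV 75% ≤ 80%; employment 44 ≥ 18 mo; reserves 15.1 ≥ 3 mo → qualifies.
Qualifying: Option A, Option B, Option C. Lowest rate is 7.19% → Option A.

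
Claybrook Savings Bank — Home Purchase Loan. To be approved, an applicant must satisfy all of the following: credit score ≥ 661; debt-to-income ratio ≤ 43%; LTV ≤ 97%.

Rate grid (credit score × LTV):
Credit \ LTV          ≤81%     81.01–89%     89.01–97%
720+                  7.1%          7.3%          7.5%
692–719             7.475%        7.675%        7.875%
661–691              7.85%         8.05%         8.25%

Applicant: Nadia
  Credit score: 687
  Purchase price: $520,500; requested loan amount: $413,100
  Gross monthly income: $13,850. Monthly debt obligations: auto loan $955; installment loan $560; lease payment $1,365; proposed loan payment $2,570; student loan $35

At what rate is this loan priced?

Credit score 687 ≥ 661; Total monthly debts = (955 + 560 + 1,365 + 2,570 + 35) = 5,485. Debt-to-income = 5,485/13,850 = 39.6% — meets 43% limit
LTV = 413,100/520,500 = 79.4% ≤ 97%
Credit 687 → row 661–691; LTV 79.4% → column ≤81%. Grid cell → 7.85%.

7.85%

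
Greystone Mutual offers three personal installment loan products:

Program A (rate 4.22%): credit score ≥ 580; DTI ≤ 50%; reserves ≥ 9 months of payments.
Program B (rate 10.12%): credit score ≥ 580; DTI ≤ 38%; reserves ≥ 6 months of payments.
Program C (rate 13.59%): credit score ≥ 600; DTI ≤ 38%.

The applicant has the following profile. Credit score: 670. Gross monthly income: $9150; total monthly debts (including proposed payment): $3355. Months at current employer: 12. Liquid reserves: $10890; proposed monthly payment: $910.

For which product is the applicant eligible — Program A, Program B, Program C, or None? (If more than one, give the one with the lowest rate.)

DTI = 3,355/9,150 = 36.7%.
Reserves = 10,890/910 = 12.0 months.
Program A: score 670 ≥ 580; DTI 36.7% ≤ 50%; reserves 12.0 ≥ 9 mo → qualifies.
Program B: score 670 ≥ 580; DTI 36.7% ≤ 38%; reserves 12.0 ≥ 6 mo → qualifies.
Program C: score 670 ≥ 600; DTI 36.7% ≤ 38% → qualifies.
Qualifying: Program A, Program B, Program C. Lowest rate is 4.22% → Program A.

Program A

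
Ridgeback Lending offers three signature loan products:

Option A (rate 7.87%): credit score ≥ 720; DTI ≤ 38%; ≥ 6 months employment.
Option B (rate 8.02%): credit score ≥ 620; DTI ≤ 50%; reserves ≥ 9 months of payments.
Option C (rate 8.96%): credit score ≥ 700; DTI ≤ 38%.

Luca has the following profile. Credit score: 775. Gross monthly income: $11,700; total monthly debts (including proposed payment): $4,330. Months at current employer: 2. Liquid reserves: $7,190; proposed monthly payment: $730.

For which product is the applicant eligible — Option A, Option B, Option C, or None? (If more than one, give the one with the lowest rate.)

Option B

DTI = 4,330/11,700 = 37%.
Reserves = 7,190/730 = 9.8 months.
Option A: score 775 ≥ 720; DTI 37% ≤ 38%; employment 2 < 6 mo → does not qualify.
Option B: score 775 ≥ 620; DTI 37% ≤ 50%; reserves 9.8 ≥ 9 mo → qualifies.
Option C: score 775 ≥ 700; DTI 37% ≤ 38% → qualifies.
Qualifying: Option B, Option C. Lowest rate is 8.02% → Option B.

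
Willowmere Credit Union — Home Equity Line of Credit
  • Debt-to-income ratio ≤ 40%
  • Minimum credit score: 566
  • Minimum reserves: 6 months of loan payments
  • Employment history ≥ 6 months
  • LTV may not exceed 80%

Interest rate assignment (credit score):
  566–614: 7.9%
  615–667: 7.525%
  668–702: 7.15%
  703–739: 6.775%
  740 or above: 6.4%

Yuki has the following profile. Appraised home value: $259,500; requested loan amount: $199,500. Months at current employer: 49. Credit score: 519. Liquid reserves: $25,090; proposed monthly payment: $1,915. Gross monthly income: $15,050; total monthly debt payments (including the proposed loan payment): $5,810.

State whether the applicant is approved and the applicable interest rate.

Credit score 519 < 566 (below minimum)
Debt-to-income = 5,810/15,050 = 38.6% — meets 40% limit
Loan-to-value = 199,500/259,500 = 76.9% — pass (80% max)
Employment 49 ≥ 6 months
Reserves = 25,090/1,915 = 13.1 months ≥ 6
Not all requirements met → denied.

Denied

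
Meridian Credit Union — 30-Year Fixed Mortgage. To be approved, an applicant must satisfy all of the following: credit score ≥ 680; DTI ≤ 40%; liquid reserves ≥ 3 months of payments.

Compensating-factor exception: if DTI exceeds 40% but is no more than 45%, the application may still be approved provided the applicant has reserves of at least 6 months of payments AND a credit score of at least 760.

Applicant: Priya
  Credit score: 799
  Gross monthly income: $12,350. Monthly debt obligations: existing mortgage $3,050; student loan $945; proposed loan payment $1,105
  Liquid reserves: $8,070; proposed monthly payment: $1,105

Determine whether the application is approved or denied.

Approved

Credit score 799 ≥ 680 (meets base)
Total debts = (3,050 + 945 + 1,105) = 5,100. DTI = 5,100/12,350 = 41.3% > 40% — standard DTI limit exceeded.
Reserves: 8,070 ÷ 1,105 = 7.3 months (meets 3-month minimum)
DTI 41.3% is within the 40%–45% exception band; checking compensating factors.
Override check — reserves: 7.3 mo (ok); score: 799 (ok).
Both compensating conditions met → exception applies.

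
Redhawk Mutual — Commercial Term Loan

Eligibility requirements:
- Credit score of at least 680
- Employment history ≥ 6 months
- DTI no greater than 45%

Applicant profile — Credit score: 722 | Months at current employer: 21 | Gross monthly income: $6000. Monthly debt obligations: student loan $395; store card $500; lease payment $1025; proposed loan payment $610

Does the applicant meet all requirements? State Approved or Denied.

Approved

Credit score 722 ≥ 680 (meets)
Employment 21 ≥ 6 months
Total monthly debts = (395 + 500 + 1,025 + 610) = 2,530. Debt-to-income = 2,530/6,000 = 42.2% — meets 45% limit
All criteria satisfied.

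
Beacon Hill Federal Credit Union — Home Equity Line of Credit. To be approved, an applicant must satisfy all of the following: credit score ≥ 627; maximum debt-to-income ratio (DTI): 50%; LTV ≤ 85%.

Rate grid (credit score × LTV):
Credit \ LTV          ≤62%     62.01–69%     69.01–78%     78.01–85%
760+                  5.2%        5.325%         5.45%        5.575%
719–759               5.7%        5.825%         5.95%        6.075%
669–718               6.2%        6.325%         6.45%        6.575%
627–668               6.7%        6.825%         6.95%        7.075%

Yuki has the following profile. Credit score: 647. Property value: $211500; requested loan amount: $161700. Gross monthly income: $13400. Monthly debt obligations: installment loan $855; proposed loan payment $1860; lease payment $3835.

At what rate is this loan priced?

Credit score 647 ≥ 627; Total monthly debts = (855 + 1,860 + 3,835) = 6,550. DTI: 6,550 ÷ 13,400 = 48.9%, within the 50% cap
Loan-to-value = 161,700/211,500 = 76.5% — pass (85% max)
Row: 647 falls in 627–668. Column: 76.5% falls in 69.01–78%. Rate = 6.95%.

6.95%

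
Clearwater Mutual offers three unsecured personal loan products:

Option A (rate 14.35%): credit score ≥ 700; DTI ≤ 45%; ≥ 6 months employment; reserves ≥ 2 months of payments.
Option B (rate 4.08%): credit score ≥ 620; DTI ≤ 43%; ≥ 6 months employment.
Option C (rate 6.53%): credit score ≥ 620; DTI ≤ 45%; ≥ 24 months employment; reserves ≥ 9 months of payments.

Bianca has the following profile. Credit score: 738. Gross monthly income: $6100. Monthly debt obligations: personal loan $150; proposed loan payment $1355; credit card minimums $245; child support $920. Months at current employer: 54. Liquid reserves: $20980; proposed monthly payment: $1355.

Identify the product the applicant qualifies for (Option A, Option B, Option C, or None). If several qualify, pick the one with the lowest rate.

Total debts = (150 + 1,355 + 245 + 920) = 2,670; DTI = 2,670/6,100 = 43.8%.
Reserves = 20,980/1,355 = 15.5 months.
Option A: score 738 ≥ 700; DTI 43.8% ≤ 45%; employment 54 ≥ 6 mo; reserves 15.5 ≥ 2 mo → qualifies.
Option B: score 738 ≥ 620; DTI 43.8% > 43%; employment 54 ≥ 6 mo → does not qualify.
Option C: score 738 ≥ 620; DTI 43.8% ≤ 45%; employment 54 ≥ 24 mo; reserves 15.5 ≥ 9 mo → qualifies.
Qualifying: Option A, Option C. Lowest rate is 6.53% → Option C.

Option C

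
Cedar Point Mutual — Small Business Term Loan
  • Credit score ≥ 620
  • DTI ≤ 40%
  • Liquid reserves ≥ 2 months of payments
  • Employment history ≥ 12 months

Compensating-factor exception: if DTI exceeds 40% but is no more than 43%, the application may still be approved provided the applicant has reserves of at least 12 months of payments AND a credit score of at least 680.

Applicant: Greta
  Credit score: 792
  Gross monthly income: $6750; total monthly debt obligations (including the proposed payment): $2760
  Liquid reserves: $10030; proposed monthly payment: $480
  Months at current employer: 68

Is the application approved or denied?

Credit score 792 ≥ 620 (meets base)
DTI = 2,760/6,750 = 40.9% > 40% — standard DTI limit exceeded.
Liquid reserves cover 10,030/480 = 20.9 months — ≥ 2 required
Employment 68 ≥ 12 months
DTI 40.9% is within the 40%–43% exception band; checking compensating factors.
Override check — reserves: 20.9 mo (ok); score: 792 (ok).
Both override conditions satisfied; DTI exception granted.

Approved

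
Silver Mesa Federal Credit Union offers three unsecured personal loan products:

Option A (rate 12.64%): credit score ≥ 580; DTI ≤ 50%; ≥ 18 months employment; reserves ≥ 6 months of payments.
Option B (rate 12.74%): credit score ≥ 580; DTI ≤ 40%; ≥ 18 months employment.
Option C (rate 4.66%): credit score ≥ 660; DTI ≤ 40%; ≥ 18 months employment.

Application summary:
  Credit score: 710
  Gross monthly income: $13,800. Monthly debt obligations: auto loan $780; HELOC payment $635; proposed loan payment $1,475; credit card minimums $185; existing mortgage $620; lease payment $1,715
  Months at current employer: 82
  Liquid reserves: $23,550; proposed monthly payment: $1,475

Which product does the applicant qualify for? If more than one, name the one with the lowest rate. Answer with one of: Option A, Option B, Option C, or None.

Total debts = (780 + 635 + 1,475 + 185 + 620 + 1,715) = 5,410; DTI = 5,410/13,800 = 39.2%.
Reserves = 23,550/1,475 = 16.0 months.
Option A: score 710 ≥ 580; DTI 39.2% ≤ 50%; employment 82 ≥ 18 mo; reserves 16.0 ≥ 6 mo → qualifies.
Option B: score 710 ≥ 580; DTI 39.2% ≤ 40%; employment 82 ≥ 18 mo → qualifies.
Option C: score 710 ≥ 660; DTI 39.2% ≤ 40%; employment 82 ≥ 18 mo → qualifies.
Qualifying: Option A, Option B, Option C. Lowest rate is 4.66% → Option C.

Option C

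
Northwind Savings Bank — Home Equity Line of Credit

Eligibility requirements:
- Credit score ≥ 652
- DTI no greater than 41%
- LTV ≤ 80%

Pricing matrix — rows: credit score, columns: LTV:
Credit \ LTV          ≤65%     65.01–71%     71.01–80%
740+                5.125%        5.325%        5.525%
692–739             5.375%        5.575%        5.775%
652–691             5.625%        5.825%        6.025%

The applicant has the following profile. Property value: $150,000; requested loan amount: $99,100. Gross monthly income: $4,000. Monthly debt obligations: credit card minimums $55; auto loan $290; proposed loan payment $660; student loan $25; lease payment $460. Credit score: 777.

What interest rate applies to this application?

5.325%

Credit score 777 ≥ 652; Total monthly debts = (55 + 290 + 660 + 25 + 460) = 1,490. DTI: 1,490 ÷ 4,000 = 37.2%, within the 41% cap
Loan-to-value = 99,100/150,000 = 66.1% — pass (80% max)
Score 777 is in the 740+ band; LTV 66.1% is in the 65.01–71% band → 5.325%.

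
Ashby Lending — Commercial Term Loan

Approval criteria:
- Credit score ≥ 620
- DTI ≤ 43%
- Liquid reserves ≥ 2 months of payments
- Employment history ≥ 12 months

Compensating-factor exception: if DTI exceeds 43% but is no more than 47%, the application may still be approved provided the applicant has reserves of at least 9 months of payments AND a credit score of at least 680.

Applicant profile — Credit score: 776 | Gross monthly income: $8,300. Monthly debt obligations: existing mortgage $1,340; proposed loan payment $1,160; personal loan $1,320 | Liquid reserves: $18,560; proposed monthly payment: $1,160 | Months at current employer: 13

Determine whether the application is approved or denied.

Credit score 776 ≥ 620 (meets base)
Total debts = (1,340 + 1,160 + 1,320) = 3,820. DTI = 3,820/8,300 = 46% > 43% — standard DTI limit exceeded.
Liquid reserves cover 18,560/1,160 = 16.0 months — ≥ 2 required
Employment 13 ≥ 12 months
46% falls in the override range (43%–47%), so the compensating-factor test applies.
Reserves 16.0 ≥ 9 months; credit score 776 ≥ 680.
Both override conditions satisfied; DTI exception granted.

Approved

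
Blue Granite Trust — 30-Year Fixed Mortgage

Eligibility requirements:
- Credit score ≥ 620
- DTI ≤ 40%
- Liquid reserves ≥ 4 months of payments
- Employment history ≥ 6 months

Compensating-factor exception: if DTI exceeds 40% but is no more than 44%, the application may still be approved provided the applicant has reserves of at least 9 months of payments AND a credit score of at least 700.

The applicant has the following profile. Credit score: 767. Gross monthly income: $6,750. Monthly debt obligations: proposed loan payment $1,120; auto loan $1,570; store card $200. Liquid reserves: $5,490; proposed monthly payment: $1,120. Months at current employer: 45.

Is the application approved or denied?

Denied

Credit score 767 ≥ 620 (meets base)
Total debts = (1,120 + 1,570 + 200) = 2,890. DTI: 2,890 ÷ 6,750 = 42.8%, over the 40% base limit.
Liquid reserves cover 5,490/1,120 = 4.9 months — ≥ 4 required
Employment 45 ≥ 6 months
42.8% falls in the override range (40%–44%), so the compensating-factor test applies.
Override check — reserves: 4.9 mo (short of 9); score: 767 (ok).
Override conditions not both satisfied; exception does not apply.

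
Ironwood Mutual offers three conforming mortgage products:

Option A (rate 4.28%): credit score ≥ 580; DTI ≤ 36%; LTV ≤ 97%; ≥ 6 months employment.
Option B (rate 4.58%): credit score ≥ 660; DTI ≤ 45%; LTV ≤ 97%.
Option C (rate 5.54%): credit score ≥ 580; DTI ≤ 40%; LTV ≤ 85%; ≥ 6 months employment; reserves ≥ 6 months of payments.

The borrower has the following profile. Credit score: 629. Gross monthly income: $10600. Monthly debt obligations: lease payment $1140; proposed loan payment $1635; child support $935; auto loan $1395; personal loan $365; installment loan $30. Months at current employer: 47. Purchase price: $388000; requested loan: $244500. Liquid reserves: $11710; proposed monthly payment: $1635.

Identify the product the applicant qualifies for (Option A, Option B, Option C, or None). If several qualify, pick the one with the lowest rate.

Total debts = (1,140 + 1,635 + 935 + 1,395 + 365 + 30) = 5,500; DTI = 5,500/10,600 = 51.9%.
LTV = 244,500/388,000 = 63%.
Reserves = 11,710/1,635 = 7.2 months.
Option A: score 629 ≥ 580; DTI 51.9% > 36%; LTV 63% ≤ 97%; employment 47 ≥ 6 mo → does not qualify.
Option B: score 629 < 660; DTI 51.9% > 45%; LTV 63% ≤ 97% → does not qualify.
Option C: score 629 ≥ 580; DTI 51.9% > 40%; LTV 63% ≤ 85%; employment 47 ≥ 6 mo; reserves 7.2 ≥ 6 mo → does not qualify.

None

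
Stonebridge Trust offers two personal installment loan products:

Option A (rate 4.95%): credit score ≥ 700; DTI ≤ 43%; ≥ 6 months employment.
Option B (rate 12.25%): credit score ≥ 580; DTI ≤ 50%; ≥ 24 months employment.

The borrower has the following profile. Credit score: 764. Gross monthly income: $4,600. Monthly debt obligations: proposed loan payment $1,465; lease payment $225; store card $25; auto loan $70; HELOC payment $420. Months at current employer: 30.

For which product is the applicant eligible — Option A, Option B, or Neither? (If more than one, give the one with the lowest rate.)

Option B

Total debts = (1,465 + 225 + 25 + 70 + 420) = 2,205; DTI = 2,205/4,600 = 47.9%.
Option A: score 764 ≥ 700; DTI 47.9% > 43%; employment 30 ≥ 6 mo → does not qualify.
Option B: score 764 ≥ 580; DTI 47.9% ≤ 50%; employment 30 ≥ 24 mo → qualifies.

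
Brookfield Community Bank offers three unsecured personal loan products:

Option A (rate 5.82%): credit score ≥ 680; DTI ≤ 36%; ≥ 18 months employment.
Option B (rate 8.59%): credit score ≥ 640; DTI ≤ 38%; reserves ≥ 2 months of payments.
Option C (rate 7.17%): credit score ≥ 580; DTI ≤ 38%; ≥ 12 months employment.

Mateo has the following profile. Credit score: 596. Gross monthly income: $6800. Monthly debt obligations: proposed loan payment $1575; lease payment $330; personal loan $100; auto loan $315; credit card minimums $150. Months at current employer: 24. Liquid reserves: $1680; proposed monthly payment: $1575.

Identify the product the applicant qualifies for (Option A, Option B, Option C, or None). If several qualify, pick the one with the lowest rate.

Total debts = (1,575 + 330 + 100 + 315 + 150) = 2,470; DTI = 2,470/6,800 = 36.3%.
Reserves = 1,680/1,575 = 1.1 months.
Option A: score 596 < 680; DTI 36.3% > 36%; employment 24 ≥ 18 mo → does not qualify.
Option B: score 596 < 640; DTI 36.3% ≤ 38%; reserves 1.1 < 2 mo → does not qualify.
Option C: score 596 ≥ 580; DTI 36.3% ≤ 38%; employment 24 ≥ 12 mo → qualifies.

Option C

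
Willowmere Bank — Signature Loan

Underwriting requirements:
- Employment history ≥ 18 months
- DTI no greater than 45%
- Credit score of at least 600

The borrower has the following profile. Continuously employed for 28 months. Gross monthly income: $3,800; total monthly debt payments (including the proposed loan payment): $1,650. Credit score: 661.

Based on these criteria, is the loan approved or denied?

Employment 28 ≥ 18 months
DTI: 1,650 ÷ 3,800 = 43.4%, within the 45% cap
Credit score 661 ≥ 600 (meets)
All criteria satisfied.

Approved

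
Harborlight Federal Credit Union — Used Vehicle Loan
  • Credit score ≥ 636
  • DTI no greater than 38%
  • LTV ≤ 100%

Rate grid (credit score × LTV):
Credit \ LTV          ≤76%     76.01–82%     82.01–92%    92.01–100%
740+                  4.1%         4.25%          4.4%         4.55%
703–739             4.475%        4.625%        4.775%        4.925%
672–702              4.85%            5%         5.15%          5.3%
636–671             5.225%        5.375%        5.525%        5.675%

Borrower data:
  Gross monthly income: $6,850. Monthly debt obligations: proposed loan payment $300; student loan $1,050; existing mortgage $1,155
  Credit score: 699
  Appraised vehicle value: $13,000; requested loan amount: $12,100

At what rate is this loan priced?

Credit score 699 ≥ 636; Total monthly debts = (300 + 1,050 + 1,155) = 2,505. Debt-to-income = 2,505/6,850 = 36.6% — meets 38% limit
Loan-to-value = 12,100/13,000 = 93.1% — pass (100% max)
Score 699 is in the 672–702 band; LTV 93.1% is in the 92.01–100% band → 5.3%.

5.3%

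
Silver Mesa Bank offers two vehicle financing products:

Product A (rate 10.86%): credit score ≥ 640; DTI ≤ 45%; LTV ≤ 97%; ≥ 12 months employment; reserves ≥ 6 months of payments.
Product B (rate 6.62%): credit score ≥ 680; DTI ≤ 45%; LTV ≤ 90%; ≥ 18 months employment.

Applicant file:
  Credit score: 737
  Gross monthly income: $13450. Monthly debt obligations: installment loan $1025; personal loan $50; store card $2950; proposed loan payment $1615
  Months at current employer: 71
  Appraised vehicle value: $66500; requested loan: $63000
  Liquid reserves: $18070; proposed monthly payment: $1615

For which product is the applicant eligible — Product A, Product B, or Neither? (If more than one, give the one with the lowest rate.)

Product A

Total debts = (1,025 + 50 + 2,950 + 1,615) = 5,640; DTI = 5,640/13,450 = 41.9%.
LTV = 63,000/66,500 = 94.7%.
Reserves = 18,070/1,615 = 11.2 months.
Product A: score 737 ≥ 640; DTI 41.9% ≤ 45%; LTV 94.7% ≤ 97%; employment 71 ≥ 12 mo; reserves 11.2 ≥ 6 mo → qualifies.
Product B: score 737 ≥ 680; DTI 41.9% ≤ 45%; LTV 94.7% > 90%; employment 71 ≥ 18 mo → does not qualify.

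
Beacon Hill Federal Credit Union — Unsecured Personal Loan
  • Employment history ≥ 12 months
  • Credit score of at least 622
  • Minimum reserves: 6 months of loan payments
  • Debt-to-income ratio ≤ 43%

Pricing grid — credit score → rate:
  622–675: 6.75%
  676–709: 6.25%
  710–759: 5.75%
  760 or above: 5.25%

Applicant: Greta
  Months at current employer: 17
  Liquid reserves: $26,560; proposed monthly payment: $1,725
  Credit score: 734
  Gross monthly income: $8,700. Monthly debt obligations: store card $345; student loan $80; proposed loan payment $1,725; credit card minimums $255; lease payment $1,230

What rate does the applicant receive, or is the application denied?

Credit score 734 ≥ 622 (meets minimum)
Employment 17 ≥ 12 months
Reserves = 26,560/1,725 = 15.4 months ≥ 6
Total monthly debts = (345 + 80 + 1,725 + 255 + 1,230) = 3,635. DTI: 3,635 ÷ 8,700 = 41.8%, within the 43% cap
All requirements met. Score 734 falls in the 710–759 tier → 5.75%.

Approved at 5.75%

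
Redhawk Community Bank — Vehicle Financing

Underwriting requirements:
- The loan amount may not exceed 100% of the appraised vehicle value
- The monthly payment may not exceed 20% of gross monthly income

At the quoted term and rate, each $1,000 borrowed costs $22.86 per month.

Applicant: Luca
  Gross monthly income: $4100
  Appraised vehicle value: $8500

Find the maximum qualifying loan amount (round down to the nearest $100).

$8,500

Payment cap: 20% × $4,100 = $820/month.
At $22.86 per $1,000, that supports 820/22.86 × 1,000 ≈ $35,870 → $35,800.
LTV cap: 100% × $8,500 = $8,500 → $8,500.
Binding constraint: loan-to-value.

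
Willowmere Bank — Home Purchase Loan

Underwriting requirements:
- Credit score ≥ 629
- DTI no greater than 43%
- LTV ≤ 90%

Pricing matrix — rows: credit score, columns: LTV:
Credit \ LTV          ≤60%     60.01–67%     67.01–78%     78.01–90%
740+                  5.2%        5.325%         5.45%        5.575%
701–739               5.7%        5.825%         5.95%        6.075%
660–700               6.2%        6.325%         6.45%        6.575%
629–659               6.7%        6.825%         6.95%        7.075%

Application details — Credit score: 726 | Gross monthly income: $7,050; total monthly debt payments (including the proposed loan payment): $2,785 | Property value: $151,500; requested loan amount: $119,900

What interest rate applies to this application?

Credit score 726 ≥ 629; DTI: 2,785 ÷ 7,050 = 39.5%, within the 43% cap
Loan-to-value = 119,900/151,500 = 79.1% — pass (90% max)
Row: 726 falls in 701–739. Column: 79.1% falls in 78.01–90%. Rate = 6.075%.

6.075%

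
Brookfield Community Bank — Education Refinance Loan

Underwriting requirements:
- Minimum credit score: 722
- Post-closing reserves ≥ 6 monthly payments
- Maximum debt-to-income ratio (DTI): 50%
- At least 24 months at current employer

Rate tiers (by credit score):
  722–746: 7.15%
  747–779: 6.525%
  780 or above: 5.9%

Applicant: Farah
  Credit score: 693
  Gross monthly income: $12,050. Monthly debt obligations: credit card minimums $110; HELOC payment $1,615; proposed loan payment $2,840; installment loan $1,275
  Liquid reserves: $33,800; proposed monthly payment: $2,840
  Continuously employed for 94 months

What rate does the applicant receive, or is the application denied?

Denied

Credit score 693 < 722 (below minimum)
Employment 94 ≥ 24 months
Liquid reserves cover 33,800/2,840 = 11.9 months — ≥ 6 required
Total monthly debts = (110 + 1,615 + 2,840 + 1,275) = 5,840. Debt-to-income = 5,840/12,050 = 48.5% — meets 50% limit
Not all requirements met → denied.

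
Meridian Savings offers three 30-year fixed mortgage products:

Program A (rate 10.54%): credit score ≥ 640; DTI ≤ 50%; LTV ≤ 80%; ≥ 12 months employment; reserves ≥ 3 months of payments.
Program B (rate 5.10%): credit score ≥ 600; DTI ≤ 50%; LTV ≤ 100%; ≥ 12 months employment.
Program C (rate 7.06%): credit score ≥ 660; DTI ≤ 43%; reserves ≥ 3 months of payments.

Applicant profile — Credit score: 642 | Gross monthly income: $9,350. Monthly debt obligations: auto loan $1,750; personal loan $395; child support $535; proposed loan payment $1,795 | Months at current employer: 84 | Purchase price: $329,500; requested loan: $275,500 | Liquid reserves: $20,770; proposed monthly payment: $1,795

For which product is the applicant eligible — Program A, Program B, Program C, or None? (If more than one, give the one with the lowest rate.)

Total debts = (1,750 + 395 + 535 + 1,795) = 4,475; DTI = 4,475/9,350 = 47.9%.
LTV = 275,500/329,500 = 83.6%.
Reserves = 20,770/1,795 = 11.6 months.
Program A: score 642 ≥ 640; DTI 47.9% ≤ 50%; LTV 83.6% > 80%; employment 84 ≥ 12 mo; reserves 11.6 ≥ 3 mo → does not qualify.
Program B: score 642 ≥ 600; DTI 47.9% ≤ 50%; LTV 83.6% ≤ 100%; employment 84 ≥ 12 mo → qualifies.
Program C: score 642 < 660; DTI 47.9% > 43%; reserves 11.6 ≥ 3 mo → does not qualify.

Program B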